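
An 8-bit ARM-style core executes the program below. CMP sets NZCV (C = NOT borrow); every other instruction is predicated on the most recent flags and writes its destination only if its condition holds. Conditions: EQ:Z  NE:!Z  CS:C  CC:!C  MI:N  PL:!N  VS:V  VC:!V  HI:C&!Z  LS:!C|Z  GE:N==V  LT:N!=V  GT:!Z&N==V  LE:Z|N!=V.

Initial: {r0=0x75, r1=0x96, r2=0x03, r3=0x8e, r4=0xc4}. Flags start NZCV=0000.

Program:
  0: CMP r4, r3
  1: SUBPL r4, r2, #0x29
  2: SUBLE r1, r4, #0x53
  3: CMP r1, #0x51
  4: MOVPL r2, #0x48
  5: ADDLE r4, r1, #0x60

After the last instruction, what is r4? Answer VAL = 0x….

VAL = 0xf6

[0] flags=0010 → (cmp)
[1] flags=0010 PL?T → r4=0xda
[2] flags=0010 LE?F → skip
[3] flags=0011 → (cmp)
[4] flags=0011 PL?T → r2=0x48
[5] flags=0011 LE?T → r4=0xf6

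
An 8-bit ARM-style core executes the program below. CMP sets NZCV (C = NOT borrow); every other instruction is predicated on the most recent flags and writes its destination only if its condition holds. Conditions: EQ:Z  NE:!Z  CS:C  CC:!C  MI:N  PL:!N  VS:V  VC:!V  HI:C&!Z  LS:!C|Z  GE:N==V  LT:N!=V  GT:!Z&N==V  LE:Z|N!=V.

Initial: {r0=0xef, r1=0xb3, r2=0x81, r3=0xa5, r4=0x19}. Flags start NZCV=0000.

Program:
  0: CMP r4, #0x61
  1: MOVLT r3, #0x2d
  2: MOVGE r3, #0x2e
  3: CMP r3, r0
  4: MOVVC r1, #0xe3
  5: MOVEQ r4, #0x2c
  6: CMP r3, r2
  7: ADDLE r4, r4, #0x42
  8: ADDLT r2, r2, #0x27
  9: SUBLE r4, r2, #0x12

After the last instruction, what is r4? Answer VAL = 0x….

0: ✓ CMP  NZCV=1000
1: ✓ MOVLT  r3←0x2d
2: · MOVGE
3: ✓ CMP  NZCV=0000
4: ✓ MOVVC  r1←0xe3
5: · MOVEQ
6: ✓ CMP  NZCV=1001
7: · ADDLE
8: · ADDLT
9: · SUBLE

VAL = 0x19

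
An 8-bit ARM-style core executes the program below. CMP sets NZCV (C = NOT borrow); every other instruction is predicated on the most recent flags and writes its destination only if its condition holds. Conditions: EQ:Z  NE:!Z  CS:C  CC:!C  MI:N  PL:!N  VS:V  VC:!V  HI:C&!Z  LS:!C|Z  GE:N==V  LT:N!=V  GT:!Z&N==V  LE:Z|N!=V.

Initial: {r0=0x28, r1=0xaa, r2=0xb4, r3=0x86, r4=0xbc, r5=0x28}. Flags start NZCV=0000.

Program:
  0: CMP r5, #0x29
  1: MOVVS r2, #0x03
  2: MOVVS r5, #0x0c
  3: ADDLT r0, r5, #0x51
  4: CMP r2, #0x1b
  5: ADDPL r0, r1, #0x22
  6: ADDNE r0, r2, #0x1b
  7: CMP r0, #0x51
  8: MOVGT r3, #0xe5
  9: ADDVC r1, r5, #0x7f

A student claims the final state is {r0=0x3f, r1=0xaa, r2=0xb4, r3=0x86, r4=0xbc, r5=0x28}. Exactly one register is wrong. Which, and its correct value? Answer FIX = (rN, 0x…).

[0] flags=1000 → (cmp)
[1] flags=1000 VS?F → skip
[2] flags=1000 VS?F → skip
[3] flags=1000 LT?T → r0=0x79
[4] flags=1010 → (cmp)
[5] flags=1010 PL?F → skip
[6] flags=1010 NE?T → r0=0xcf
[7] flags=0011 → (cmp)
[8] flags=0011 GT?F → skip
[9] flags=0011 VC?F → skip

FIX = (r0, 0xcf)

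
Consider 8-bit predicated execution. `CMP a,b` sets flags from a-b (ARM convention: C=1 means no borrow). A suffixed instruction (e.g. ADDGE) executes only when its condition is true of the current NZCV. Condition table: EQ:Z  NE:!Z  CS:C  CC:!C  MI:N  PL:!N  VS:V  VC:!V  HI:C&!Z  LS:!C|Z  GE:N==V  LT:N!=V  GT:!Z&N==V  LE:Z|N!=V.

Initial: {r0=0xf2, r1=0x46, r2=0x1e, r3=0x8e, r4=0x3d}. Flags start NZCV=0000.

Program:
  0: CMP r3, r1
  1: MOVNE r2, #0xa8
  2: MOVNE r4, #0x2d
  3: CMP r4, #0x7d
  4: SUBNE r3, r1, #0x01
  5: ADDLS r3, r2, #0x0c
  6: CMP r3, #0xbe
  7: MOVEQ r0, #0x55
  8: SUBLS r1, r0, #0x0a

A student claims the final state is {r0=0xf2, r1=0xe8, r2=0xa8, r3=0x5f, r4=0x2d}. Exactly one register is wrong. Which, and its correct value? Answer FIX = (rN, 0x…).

0: ✓ CMP  NZCV=0011
1: ✓ MOVNE  r2←0xa8
2: ✓ MOVNE  r4←0x2d
3: ✓ CMP  NZCV=1000
4: ✓ SUBNE  r3←0x45
5: ✓ ADDLS  r3←0xb4
6: ✓ CMP  NZCV=1000
7: · MOVEQ
8: ✓ SUBLS  r1←0xe8

FIX = (r3, 0xb4)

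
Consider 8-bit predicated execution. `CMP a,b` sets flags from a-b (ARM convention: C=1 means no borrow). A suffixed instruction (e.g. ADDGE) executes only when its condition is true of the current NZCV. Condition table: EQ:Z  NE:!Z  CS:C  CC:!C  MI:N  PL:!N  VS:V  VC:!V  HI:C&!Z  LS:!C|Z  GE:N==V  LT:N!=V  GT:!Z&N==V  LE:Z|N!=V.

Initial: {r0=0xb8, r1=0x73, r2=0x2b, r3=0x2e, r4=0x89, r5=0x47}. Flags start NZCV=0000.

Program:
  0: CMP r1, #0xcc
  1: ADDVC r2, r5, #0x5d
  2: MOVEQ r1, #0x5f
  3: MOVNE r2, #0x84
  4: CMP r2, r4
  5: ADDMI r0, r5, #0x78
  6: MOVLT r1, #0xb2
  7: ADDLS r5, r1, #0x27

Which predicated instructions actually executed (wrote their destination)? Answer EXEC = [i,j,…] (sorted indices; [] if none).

EXEC = [3,5,6,7]

0: ✓ CMP  NZCV=1001
1: · ADDVC
2: · MOVEQ
3: ✓ MOVNE  r2←0x84
4: ✓ CMP  NZCV=1000
5: ✓ ADDMI  r0←0xbf
6: ✓ MOVLT  r1←0xb2
7: ✓ ADDLS  r5←0xd9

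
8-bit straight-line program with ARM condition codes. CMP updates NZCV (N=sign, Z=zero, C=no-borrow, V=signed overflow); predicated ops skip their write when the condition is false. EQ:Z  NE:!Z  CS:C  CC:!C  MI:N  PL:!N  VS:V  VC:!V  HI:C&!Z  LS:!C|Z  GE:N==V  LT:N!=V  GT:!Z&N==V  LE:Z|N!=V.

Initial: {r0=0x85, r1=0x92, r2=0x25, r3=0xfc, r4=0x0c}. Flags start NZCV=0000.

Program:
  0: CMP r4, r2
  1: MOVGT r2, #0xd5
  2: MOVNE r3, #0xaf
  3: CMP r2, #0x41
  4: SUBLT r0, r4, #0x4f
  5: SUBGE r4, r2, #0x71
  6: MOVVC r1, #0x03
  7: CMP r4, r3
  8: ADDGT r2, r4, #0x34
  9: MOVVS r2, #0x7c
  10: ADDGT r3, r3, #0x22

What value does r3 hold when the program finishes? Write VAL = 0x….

[0] flags=1000 → (cmp)
[1] flags=1000 GT?F → skip
[2] flags=1000 NE?T → r3=0xaf
[3] flags=1000 → (cmp)
[4] flags=1000 LT?T → r0=0xbd
[5] flags=1000 GE?F → skip
[6] flags=1000 VC?T → r1=0x03
[7] flags=0000 → (cmp)
[8] flags=0000 GT?T → r2=0x40
[9] flags=0000 VS?F → skip
[10] flags=0000 GT?T → r3=0xd1

VAL = 0xd1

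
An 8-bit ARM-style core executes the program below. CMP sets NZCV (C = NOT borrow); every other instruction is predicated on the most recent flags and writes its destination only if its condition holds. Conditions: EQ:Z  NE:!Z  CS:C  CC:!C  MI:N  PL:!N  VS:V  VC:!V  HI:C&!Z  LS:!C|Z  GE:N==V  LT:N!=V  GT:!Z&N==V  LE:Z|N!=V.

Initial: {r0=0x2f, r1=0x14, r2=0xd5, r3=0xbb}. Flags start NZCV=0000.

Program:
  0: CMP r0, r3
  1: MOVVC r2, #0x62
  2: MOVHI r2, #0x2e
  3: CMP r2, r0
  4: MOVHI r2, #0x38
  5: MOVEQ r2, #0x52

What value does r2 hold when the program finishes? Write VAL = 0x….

0: ✓ CMP  NZCV=0000
1: ✓ MOVVC  r2←0x62
2: · MOVHI
3: ✓ CMP  NZCV=0010
4: ✓ MOVHI  r2←0x38
5: · MOVEQ

VAL = 0x38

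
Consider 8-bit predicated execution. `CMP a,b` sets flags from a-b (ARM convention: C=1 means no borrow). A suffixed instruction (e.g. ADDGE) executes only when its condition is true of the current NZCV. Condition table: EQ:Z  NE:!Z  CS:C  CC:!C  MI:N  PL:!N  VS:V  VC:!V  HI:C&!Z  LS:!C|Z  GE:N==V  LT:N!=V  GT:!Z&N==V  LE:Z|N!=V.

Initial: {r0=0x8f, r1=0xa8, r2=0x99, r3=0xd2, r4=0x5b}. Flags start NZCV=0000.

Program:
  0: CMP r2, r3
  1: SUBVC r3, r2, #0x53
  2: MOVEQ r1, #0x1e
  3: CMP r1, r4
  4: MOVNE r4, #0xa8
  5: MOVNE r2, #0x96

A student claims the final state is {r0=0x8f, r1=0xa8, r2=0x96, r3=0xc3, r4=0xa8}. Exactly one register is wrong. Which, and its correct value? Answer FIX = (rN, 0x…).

FIX = (r3, 0x46)

0: ✓ CMP  NZCV=1000
1: ✓ SUBVC  r3←0x46
2: · MOVEQ
3: ✓ CMP  NZCV=0011
4: ✓ MOVNE  r4←0xa8
5: ✓ MOVNE  r2←0x96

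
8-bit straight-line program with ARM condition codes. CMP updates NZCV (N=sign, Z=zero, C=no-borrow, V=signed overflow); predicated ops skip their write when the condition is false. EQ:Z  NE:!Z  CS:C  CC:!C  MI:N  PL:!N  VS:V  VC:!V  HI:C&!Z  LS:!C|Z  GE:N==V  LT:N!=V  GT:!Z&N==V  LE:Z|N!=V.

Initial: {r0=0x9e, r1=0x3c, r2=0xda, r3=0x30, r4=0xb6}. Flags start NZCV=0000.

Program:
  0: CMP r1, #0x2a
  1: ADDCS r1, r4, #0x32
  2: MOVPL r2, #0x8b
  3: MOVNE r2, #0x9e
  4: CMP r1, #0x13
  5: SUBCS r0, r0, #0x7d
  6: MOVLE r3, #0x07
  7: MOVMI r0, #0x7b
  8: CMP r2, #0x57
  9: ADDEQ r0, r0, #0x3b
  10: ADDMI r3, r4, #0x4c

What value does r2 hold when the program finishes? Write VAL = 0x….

[0] flags=0010 → (cmp)
[1] flags=0010 CS?T → r1=0xe8
[2] flags=0010 PL?T → r2=0x8b
[3] flags=0010 NE?T → r2=0x9e
[4] flags=1010 → (cmp)
[5] flags=1010 CS?T → r0=0x21
[6] flags=1010 LE?T → r3=0x07
[7] flags=1010 MI?T → r0=0x7b
[8] flags=0011 → (cmp)
[9] flags=0011 EQ?F → skip
[10] flags=0011 MI?F → skip

VAL = 0x9e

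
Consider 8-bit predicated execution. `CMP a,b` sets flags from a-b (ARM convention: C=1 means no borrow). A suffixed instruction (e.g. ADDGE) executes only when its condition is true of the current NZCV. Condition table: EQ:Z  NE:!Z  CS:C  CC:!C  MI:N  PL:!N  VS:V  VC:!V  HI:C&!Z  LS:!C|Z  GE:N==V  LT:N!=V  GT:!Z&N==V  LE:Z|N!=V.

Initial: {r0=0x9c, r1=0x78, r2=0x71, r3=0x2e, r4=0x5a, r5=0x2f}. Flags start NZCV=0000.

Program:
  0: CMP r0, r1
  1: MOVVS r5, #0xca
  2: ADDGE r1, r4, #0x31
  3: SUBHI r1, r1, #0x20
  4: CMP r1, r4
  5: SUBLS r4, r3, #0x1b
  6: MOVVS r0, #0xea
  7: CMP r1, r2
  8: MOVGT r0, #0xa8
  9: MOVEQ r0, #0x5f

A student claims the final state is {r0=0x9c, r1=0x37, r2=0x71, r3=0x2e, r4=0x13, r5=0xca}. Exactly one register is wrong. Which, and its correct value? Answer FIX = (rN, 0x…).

0: ✓ CMP  NZCV=0011
1: ✓ MOVVS  r5←0xca
2: · ADDGE
3: ✓ SUBHI  r1←0x58
4: ✓ CMP  NZCV=1000
5: ✓ SUBLS  r4←0x13
6: · MOVVS
7: ✓ CMP  NZCV=1000
8: · MOVGT
9: · MOVEQ

FIX = (r1, 0x58)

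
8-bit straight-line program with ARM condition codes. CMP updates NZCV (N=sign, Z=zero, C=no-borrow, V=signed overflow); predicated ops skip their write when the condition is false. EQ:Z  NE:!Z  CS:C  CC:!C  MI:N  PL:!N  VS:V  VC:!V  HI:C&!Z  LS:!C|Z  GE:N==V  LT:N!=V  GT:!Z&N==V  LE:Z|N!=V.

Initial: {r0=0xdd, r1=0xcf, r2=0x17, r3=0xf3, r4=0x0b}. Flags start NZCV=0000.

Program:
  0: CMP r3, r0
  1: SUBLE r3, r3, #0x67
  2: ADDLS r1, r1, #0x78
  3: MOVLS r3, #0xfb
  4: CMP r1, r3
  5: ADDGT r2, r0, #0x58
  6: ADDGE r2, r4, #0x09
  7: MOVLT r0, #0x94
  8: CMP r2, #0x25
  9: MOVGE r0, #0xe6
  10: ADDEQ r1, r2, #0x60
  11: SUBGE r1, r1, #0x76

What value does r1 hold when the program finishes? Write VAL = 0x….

VAL = 0xcf

[0] flags=0010 → (cmp)
[1] flags=0010 LE?F → skip
[2] flags=0010 LS?F → skip
[3] flags=0010 LS?F → skip
[4] flags=1000 → (cmp)
[5] flags=1000 GT?F → skip
[6] flags=1000 GE?F → skip
[7] flags=1000 LT?T → r0=0x94
[8] flags=1000 → (cmp)
[9] flags=1000 GE?F → skip
[10] flags=1000 EQ?F → skip
[11] flags=1000 GE?F → skip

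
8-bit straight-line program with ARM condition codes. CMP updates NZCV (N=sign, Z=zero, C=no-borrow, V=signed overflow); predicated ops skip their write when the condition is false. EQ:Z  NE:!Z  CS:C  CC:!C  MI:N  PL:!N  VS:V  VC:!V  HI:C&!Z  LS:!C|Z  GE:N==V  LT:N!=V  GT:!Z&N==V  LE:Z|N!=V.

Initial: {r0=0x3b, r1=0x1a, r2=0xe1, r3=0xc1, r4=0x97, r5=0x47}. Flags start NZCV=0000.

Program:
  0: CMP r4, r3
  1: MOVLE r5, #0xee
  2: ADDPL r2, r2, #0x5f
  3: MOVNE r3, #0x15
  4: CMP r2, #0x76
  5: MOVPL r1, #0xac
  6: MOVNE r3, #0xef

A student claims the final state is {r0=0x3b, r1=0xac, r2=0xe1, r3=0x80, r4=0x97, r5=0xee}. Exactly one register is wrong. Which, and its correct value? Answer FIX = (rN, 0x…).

FIX = (r3, 0xef)

0: ✓ CMP  NZCV=1000
1: ✓ MOVLE  r5←0xee
2: · ADDPL
3: ✓ MOVNE  r3←0x15
4: ✓ CMP  NZCV=0011
5: ✓ MOVPL  r1←0xac
6: ✓ MOVNE  r3←0xef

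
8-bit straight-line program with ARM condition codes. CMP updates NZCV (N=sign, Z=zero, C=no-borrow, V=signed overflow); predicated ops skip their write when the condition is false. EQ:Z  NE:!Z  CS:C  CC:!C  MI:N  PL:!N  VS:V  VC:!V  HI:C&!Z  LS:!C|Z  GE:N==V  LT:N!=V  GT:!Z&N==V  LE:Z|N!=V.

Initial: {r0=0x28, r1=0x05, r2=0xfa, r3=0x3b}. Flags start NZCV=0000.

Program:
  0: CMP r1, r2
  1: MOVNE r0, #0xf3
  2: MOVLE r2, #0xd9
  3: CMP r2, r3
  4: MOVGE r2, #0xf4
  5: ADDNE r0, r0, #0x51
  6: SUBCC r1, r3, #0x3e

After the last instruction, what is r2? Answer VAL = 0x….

[0] flags=0000 → (cmp)
[1] flags=0000 NE?T → r0=0xf3
[2] flags=0000 LE?F → skip
[3] flags=1010 → (cmp)
[4] flags=1010 GE?F → skip
[5] flags=1010 NE?T → r0=0x44
[6] flags=1010 CC?F → skip

VAL = 0xfa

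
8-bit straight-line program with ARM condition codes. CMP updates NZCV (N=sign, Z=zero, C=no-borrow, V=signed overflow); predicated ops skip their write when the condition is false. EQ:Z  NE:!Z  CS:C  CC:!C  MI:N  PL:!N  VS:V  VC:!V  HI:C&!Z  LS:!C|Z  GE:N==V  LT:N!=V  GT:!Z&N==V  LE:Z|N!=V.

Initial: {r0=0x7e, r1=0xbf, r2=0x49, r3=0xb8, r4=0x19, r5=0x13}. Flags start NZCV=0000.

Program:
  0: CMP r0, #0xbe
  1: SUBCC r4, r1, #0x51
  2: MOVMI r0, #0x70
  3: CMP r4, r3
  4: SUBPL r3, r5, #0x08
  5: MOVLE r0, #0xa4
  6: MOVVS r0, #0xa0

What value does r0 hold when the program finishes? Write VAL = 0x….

[0] flags=1001 → (cmp)
[1] flags=1001 CC?T → r4=0x6e
[2] flags=1001 MI?T → r0=0x70
[3] flags=1001 → (cmp)
[4] flags=1001 PL?F → skip
[5] flags=1001 LE?F → skip
[6] flags=1001 VS?T → r0=0xa0

VAL = 0xa0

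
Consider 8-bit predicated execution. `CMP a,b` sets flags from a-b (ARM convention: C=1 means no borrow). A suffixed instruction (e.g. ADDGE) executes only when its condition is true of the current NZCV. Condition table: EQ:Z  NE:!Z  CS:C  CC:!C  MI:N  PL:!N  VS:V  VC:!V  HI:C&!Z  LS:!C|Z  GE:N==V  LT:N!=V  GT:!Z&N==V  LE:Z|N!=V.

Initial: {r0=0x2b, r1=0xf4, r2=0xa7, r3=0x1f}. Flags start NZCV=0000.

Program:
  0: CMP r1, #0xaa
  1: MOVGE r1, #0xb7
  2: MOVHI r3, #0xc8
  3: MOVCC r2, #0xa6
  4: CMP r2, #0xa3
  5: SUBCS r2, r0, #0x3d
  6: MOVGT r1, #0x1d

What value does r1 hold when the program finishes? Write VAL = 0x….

VAL = 0x1d

[0] flags=0010 → (cmp)
[1] flags=0010 GE?T → r1=0xb7
[2] flags=0010 HI?T → r3=0xc8
[3] flags=0010 CC?F → skip
[4] flags=0010 → (cmp)
[5] flags=0010 CS?T → r2=0xee
[6] flags=0010 GT?T → r1=0x1d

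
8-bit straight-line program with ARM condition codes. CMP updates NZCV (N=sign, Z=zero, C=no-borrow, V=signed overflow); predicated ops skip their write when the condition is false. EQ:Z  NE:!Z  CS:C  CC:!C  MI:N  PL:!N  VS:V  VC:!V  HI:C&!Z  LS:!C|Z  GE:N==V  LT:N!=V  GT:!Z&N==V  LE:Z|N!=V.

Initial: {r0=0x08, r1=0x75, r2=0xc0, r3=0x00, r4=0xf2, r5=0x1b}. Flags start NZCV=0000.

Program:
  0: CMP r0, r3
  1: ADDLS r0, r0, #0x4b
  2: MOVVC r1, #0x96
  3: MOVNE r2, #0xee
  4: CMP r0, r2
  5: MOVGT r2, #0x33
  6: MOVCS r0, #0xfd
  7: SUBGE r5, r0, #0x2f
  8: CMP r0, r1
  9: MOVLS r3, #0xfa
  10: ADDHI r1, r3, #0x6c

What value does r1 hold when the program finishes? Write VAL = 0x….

0: ✓ CMP  NZCV=0010
1: · ADDLS
2: ✓ MOVVC  r1←0x96
3: ✓ MOVNE  r2←0xee
4: ✓ CMP  NZCV=0000
5: ✓ MOVGT  r2←0x33
6: · MOVCS
7: ✓ SUBGE  r5←0xd9
8: ✓ CMP  NZCV=0000
9: ✓ MOVLS  r3←0xfa
10: · ADDHI

VAL = 0x96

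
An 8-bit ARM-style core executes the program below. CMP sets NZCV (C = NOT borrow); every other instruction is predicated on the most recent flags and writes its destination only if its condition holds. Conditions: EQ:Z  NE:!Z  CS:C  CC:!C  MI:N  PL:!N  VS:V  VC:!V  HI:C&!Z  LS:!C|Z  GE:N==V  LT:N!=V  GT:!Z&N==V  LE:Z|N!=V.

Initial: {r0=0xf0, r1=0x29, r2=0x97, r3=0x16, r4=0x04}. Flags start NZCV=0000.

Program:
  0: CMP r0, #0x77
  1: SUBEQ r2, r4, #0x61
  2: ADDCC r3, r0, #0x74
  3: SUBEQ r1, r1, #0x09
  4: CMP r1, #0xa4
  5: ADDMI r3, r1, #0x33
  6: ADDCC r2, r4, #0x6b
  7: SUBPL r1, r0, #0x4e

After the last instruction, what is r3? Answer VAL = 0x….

VAL = 0x5c

[0] flags=0011 → (cmp)
[1] flags=0011 EQ?F → skip
[2] flags=0011 CC?F → skip
[3] flags=0011 EQ?F → skip
[4] flags=1001 → (cmp)
[5] flags=1001 MI?T → r3=0x5c
[6] flags=1001 CC?T → r2=0x6f
[7] flags=1001 PL?F → skip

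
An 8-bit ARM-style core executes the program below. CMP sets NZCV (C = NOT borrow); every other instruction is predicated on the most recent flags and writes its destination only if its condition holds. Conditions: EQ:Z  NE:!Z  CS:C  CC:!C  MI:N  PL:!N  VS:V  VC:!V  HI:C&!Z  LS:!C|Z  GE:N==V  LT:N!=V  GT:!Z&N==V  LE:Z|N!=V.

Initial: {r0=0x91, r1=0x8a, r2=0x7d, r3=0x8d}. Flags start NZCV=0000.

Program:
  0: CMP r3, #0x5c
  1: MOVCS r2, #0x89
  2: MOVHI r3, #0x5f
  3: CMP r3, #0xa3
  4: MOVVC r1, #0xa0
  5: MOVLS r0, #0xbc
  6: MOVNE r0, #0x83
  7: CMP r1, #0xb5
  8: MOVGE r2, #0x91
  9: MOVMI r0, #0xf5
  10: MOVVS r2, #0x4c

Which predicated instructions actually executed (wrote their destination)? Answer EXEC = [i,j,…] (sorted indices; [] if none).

EXEC = [1,2,5,6,9]

[0] flags=0011 → (cmp)
[1] flags=0011 CS?T → r2=0x89
[2] flags=0011 HI?T → r3=0x5f
[3] flags=1001 → (cmp)
[4] flags=1001 VC?F → skip
[5] flags=1001 LS?T → r0=0xbc
[6] flags=1001 NE?T → r0=0x83
[7] flags=1000 → (cmp)
[8] flags=1000 GE?F → skip
[9] flags=1000 MI?T → r0=0xf5
[10] flags=1000 VS?F → skip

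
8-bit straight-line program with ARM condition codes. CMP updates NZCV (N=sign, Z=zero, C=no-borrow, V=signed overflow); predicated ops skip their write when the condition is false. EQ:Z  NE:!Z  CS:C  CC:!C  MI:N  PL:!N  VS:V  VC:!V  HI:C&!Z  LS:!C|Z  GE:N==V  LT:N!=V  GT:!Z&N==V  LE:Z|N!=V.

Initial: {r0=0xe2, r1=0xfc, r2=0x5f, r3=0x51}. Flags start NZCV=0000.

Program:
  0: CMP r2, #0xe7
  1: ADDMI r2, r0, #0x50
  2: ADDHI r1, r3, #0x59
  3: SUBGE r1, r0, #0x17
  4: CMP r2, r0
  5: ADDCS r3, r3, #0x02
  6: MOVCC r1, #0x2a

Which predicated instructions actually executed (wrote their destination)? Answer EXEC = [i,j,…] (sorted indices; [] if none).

EXEC = [3,6]

0: ✓ CMP  NZCV=0000
1: · ADDMI
2: · ADDHI
3: ✓ SUBGE  r1←0xcb
4: ✓ CMP  NZCV=0000
5: · ADDCS
6: ✓ MOVCC  r1←0x2a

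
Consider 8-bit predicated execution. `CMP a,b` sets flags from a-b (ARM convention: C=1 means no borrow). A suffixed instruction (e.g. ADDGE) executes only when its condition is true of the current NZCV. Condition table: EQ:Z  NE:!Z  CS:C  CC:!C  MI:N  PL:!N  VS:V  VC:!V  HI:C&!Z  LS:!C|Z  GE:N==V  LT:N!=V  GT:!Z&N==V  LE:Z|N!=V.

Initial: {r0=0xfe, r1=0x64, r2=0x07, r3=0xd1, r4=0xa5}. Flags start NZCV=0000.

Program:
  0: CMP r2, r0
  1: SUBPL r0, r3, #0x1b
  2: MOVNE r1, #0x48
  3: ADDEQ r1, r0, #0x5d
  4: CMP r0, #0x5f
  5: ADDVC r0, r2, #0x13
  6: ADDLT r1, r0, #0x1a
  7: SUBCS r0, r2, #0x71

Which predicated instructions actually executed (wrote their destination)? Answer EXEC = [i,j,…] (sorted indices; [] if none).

0: ✓ CMP  NZCV=0000
1: ✓ SUBPL  r0←0xb6
2: ✓ MOVNE  r1←0x48
3: · ADDEQ
4: ✓ CMP  NZCV=0011
5: · ADDVC
6: ✓ ADDLT  r1←0xd0
7: ✓ SUBCS  r0←0x96

EXEC = [1,2,6,7]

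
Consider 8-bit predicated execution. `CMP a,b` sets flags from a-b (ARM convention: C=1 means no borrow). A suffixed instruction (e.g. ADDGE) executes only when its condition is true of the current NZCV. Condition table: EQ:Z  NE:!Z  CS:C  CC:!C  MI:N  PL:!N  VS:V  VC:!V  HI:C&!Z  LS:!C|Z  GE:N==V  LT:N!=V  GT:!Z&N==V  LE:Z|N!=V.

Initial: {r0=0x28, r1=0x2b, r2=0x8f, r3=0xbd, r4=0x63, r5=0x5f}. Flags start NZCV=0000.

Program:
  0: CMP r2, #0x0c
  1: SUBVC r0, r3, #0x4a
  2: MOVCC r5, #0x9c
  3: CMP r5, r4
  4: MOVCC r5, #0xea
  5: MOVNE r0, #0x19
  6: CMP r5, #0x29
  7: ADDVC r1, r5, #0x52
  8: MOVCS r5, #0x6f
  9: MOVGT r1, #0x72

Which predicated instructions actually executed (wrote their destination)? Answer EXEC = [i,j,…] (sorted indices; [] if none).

EXEC = [1,4,5,7,8]

0: ✓ CMP  NZCV=1010
1: ✓ SUBVC  r0←0x73
2: · MOVCC
3: ✓ CMP  NZCV=1000
4: ✓ MOVCC  r5←0xea
5: ✓ MOVNE  r0←0x19
6: ✓ CMP  NZCV=1010
7: ✓ ADDVC  r1←0x3c
8: ✓ MOVCS  r5←0x6f
9: · MOVGT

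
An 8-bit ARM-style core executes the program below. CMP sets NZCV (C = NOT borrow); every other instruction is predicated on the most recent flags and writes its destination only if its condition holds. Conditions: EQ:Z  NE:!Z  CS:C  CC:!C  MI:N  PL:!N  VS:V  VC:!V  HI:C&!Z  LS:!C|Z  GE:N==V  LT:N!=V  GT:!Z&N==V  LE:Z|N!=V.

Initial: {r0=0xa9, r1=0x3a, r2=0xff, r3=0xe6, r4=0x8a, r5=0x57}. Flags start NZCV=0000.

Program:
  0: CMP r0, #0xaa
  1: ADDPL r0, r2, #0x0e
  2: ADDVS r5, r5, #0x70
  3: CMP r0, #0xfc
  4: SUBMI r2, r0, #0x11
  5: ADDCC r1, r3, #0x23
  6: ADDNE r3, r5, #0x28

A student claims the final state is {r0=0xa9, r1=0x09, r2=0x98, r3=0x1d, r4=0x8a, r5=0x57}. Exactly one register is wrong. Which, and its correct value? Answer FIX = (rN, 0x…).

[0] flags=1000 → (cmp)
[1] flags=1000 PL?F → skip
[2] flags=1000 VS?F → skip
[3] flags=1000 → (cmp)
[4] flags=1000 MI?T → r2=0x98
[5] flags=1000 CC?T → r1=0x09
[6] flags=1000 NE?T → r3=0x7f

FIX = (r3, 0x7f)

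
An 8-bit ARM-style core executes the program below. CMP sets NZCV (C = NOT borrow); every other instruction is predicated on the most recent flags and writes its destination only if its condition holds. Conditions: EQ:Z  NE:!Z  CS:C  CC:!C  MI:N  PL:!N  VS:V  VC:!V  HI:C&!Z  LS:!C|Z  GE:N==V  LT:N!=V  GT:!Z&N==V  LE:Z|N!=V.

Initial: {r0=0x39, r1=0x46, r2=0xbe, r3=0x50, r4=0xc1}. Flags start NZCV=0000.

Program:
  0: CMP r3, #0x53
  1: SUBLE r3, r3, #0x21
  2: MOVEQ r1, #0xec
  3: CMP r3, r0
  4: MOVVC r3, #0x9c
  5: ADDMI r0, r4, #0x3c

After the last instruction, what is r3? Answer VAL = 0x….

[0] flags=1000 → (cmp)
[1] flags=1000 LE?T → r3=0x2f
[2] flags=1000 EQ?F → skip
[3] flags=1000 → (cmp)
[4] flags=1000 VC?T → r3=0x9c
[5] flags=1000 MI?T → r0=0xfd

VAL = 0x9c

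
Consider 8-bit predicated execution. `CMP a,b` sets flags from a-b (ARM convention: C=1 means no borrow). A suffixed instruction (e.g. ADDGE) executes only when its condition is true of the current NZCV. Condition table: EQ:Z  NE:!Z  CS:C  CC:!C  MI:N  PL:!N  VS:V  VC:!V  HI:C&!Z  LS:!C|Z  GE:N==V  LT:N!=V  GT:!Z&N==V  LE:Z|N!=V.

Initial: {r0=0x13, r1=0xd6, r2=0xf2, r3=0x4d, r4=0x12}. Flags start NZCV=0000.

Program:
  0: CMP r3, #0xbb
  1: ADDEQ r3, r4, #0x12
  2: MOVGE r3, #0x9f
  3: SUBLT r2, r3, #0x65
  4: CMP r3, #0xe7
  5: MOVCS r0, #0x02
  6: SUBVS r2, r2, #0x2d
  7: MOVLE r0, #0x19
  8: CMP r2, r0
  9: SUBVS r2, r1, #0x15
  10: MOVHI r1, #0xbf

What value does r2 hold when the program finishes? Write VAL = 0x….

VAL = 0xf2

0: ✓ CMP  NZCV=1001
1: · ADDEQ
2: ✓ MOVGE  r3←0x9f
3: · SUBLT
4: ✓ CMP  NZCV=1000
5: · MOVCS
6: · SUBVS
7: ✓ MOVLE  r0←0x19
8: ✓ CMP  NZCV=1010
9: · SUBVS
10: ✓ MOVHI  r1←0xbf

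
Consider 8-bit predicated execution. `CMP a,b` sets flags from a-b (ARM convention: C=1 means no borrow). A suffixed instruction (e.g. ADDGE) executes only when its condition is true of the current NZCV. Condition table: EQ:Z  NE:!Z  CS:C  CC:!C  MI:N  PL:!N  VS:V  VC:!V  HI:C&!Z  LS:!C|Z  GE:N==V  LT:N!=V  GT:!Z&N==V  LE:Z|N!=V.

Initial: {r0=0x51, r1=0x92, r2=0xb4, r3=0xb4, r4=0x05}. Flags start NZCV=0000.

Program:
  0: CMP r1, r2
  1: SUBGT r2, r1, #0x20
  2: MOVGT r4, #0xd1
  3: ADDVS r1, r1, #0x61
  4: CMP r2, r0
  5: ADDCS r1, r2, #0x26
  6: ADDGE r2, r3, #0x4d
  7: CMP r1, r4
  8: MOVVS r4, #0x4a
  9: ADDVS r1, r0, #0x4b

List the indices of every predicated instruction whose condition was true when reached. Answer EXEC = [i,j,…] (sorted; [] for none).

EXEC = [5]

0: ✓ CMP  NZCV=1000
1: · SUBGT
2: · MOVGT
3: · ADDVS
4: ✓ CMP  NZCV=0011
5: ✓ ADDCS  r1←0xda
6: · ADDGE
7: ✓ CMP  NZCV=1010
8: · MOVVS
9: · ADDVS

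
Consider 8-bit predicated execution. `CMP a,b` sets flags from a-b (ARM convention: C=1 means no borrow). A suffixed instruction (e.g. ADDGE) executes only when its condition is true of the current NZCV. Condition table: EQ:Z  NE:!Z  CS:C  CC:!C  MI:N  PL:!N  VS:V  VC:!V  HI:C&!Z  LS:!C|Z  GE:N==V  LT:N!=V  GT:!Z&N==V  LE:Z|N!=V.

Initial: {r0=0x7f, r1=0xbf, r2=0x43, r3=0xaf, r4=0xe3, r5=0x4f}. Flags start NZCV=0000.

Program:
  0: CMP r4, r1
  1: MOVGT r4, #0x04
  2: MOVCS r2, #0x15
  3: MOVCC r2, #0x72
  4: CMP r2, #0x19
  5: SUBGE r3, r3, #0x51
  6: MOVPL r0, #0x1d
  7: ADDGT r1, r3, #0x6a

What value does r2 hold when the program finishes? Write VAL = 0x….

[0] flags=0010 → (cmp)
[1] flags=0010 GT?T → r4=0x04
[2] flags=0010 CS?T → r2=0x15
[3] flags=0010 CC?F → skip
[4] flags=1000 → (cmp)
[5] flags=1000 GE?F → skip
[6] flags=1000 PL?F → skip
[7] flags=1000 GT?F → skip

VAL = 0x15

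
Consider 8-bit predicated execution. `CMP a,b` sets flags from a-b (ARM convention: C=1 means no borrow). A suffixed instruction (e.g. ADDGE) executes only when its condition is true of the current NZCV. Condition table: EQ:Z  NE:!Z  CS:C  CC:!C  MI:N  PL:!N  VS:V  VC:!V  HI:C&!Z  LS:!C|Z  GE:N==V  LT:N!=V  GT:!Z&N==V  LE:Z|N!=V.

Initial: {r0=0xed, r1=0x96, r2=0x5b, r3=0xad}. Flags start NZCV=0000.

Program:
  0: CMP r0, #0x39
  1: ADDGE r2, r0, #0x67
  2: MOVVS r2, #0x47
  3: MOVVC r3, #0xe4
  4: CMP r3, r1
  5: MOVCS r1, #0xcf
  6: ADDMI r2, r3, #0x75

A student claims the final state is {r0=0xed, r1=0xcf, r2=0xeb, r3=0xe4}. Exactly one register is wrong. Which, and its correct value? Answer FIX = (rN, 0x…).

0: ✓ CMP  NZCV=1010
1: · ADDGE
2: · MOVVS
3: ✓ MOVVC  r3←0xe4
4: ✓ CMP  NZCV=0010
5: ✓ MOVCS  r1←0xcf
6: · ADDMI

FIX = (r2, 0x5b)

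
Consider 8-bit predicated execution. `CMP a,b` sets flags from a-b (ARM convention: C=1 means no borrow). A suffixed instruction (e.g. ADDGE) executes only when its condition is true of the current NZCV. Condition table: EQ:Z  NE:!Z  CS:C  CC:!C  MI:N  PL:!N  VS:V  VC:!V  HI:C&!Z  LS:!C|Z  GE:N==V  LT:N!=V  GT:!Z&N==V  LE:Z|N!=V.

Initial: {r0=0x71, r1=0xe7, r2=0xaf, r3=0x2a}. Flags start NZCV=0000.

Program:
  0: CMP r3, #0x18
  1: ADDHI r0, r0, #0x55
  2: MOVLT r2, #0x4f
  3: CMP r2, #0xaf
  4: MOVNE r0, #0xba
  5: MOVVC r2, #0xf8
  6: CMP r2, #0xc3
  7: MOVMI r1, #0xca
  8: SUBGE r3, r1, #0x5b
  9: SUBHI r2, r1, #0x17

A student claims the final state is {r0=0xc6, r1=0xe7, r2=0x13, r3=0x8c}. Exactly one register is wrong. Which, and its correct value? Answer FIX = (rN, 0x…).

[0] flags=0010 → (cmp)
[1] flags=0010 HI?T → r0=0xc6
[2] flags=0010 LT?F → skip
[3] flags=0110 → (cmp)
[4] flags=0110 NE?F → skip
[5] flags=0110 VC?T → r2=0xf8
[6] flags=0010 → (cmp)
[7] flags=0010 MI?F → skip
[8] flags=0010 GE?T → r3=0x8c
[9] flags=0010 HI?T → r2=0xd0

FIX = (r2, 0xd0)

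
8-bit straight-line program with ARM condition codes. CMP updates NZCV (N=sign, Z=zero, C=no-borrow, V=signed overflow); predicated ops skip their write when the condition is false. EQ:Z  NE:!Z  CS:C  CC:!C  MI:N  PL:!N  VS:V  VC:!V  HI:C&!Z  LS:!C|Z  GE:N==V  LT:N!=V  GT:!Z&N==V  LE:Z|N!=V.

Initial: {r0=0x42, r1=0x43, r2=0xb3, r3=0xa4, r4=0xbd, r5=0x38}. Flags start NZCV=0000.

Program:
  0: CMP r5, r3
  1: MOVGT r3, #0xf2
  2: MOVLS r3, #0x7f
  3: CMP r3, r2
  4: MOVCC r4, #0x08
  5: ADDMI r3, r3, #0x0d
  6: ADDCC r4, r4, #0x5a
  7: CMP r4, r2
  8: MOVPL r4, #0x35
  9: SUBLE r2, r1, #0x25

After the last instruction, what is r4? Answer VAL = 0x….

VAL = 0x62

0: ✓ CMP  NZCV=1001
1: ✓ MOVGT  r3←0xf2
2: ✓ MOVLS  r3←0x7f
3: ✓ CMP  NZCV=1001
4: ✓ MOVCC  r4←0x08
5: ✓ ADDMI  r3←0x8c
6: ✓ ADDCC  r4←0x62
7: ✓ CMP  NZCV=1001
8: · MOVPL
9: · SUBLE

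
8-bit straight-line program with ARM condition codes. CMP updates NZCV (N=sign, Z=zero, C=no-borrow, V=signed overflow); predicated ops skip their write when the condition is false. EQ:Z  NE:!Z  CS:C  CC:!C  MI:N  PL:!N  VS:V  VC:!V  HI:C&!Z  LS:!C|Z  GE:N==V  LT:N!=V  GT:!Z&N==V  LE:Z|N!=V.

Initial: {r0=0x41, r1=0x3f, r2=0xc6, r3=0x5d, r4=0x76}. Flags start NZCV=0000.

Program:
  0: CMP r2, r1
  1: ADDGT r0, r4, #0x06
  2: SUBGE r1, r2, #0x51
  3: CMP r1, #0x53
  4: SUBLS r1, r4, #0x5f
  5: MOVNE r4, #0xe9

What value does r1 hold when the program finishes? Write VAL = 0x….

VAL = 0x17

[0] flags=1010 → (cmp)
[1] flags=1010 GT?F → skip
[2] flags=1010 GE?F → skip
[3] flags=1000 → (cmp)
[4] flags=1000 LS?T → r1=0x17
[5] flags=1000 NE?T → r4=0xe9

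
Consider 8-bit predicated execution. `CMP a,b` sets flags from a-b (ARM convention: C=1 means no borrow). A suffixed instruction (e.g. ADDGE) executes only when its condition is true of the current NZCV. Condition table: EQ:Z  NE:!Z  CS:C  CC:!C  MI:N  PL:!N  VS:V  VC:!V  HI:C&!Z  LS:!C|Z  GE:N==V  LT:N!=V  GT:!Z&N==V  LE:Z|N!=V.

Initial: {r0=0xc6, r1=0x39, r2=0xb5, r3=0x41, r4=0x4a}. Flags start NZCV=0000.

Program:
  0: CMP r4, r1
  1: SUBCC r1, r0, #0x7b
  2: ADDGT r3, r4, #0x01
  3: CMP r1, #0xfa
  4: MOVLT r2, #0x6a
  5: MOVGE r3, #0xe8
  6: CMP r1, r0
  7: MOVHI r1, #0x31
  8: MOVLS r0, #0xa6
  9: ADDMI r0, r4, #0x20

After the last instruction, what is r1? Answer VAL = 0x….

VAL = 0x39

0: ✓ CMP  NZCV=0010
1: · SUBCC
2: ✓ ADDGT  r3←0x4b
3: ✓ CMP  NZCV=0000
4: · MOVLT
5: ✓ MOVGE  r3←0xe8
6: ✓ CMP  NZCV=0000
7: · MOVHI
8: ✓ MOVLS  r0←0xa6
9: · ADDMI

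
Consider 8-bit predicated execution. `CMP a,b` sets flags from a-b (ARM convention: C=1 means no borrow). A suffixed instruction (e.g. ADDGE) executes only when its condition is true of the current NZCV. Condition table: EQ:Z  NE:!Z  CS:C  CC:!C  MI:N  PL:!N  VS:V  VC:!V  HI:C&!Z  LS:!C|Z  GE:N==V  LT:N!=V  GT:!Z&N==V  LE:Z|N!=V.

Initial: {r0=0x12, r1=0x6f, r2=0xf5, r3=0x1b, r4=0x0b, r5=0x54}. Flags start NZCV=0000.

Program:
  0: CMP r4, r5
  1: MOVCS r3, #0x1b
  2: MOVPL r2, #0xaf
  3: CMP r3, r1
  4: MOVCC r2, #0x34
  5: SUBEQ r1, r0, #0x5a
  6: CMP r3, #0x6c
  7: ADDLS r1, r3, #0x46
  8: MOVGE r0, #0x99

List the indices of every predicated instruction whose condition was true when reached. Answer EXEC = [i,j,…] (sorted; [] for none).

EXEC = [4,7]

0: ✓ CMP  NZCV=1000
1: · MOVCS
2: · MOVPL
3: ✓ CMP  NZCV=1000
4: ✓ MOVCC  r2←0x34
5: · SUBEQ
6: ✓ CMP  NZCV=1000
7: ✓ ADDLS  r1←0x61
8: · MOVGE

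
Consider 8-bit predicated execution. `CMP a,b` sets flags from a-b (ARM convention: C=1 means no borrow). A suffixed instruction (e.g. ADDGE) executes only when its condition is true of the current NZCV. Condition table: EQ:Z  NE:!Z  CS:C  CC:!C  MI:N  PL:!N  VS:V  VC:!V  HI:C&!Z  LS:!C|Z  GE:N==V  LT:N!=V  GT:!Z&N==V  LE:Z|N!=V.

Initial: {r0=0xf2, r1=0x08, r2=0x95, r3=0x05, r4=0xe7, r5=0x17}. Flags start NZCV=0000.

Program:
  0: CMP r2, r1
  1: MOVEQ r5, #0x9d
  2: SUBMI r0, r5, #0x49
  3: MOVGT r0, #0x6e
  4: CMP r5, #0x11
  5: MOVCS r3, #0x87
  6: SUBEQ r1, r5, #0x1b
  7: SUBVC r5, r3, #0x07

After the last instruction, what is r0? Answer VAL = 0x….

VAL = 0xce

0: ✓ CMP  NZCV=1010
1: · MOVEQ
2: ✓ SUBMI  r0←0xce
3: · MOVGT
4: ✓ CMP  NZCV=0010
5: ✓ MOVCS  r3←0x87
6: · SUBEQ
7: ✓ SUBVC  r5←0x80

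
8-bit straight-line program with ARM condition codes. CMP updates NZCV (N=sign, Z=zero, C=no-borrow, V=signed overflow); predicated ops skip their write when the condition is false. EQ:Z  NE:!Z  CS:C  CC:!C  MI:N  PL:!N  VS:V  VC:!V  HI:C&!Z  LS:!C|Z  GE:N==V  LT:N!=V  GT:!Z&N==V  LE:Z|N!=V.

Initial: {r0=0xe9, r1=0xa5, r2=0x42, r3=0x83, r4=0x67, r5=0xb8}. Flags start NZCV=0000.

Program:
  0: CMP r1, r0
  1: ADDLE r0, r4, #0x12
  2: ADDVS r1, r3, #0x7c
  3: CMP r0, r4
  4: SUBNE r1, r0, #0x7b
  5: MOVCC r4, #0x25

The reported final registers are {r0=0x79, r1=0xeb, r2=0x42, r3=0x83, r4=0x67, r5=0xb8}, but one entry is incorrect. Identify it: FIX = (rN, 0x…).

[0] flags=1000 → (cmp)
[1] flags=1000 LE?T → r0=0x79
[2] flags=1000 VS?F → skip
[3] flags=0010 → (cmp)
[4] flags=0010 NE?T → r1=0xfe
[5] flags=0010 CC?F → skip

FIX = (r1, 0xfe)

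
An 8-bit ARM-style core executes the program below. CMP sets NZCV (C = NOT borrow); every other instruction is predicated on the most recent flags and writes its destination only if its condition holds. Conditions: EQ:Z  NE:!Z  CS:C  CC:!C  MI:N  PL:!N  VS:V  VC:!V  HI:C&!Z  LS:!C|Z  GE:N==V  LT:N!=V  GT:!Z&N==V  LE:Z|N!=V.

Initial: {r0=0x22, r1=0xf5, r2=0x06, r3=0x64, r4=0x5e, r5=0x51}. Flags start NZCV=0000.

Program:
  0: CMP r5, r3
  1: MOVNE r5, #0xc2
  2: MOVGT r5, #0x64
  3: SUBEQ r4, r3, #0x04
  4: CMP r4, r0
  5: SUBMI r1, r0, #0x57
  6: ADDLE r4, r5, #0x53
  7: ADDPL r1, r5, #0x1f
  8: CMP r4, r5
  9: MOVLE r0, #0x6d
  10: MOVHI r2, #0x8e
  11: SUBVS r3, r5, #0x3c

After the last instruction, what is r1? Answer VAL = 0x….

VAL = 0xe1

[0] flags=1000 → (cmp)
[1] flags=1000 NE?T → r5=0xc2
[2] flags=1000 GT?F → skip
[3] flags=1000 EQ?F → skip
[4] flags=0010 → (cmp)
[5] flags=0010 MI?F → skip
[6] flags=0010 LE?F → skip
[7] flags=0010 PL?T → r1=0xe1
[8] flags=1001 → (cmp)
[9] flags=1001 LE?F → skip
[10] flags=1001 HI?F → skip
[11] flags=1001 VS?T → r3=0x86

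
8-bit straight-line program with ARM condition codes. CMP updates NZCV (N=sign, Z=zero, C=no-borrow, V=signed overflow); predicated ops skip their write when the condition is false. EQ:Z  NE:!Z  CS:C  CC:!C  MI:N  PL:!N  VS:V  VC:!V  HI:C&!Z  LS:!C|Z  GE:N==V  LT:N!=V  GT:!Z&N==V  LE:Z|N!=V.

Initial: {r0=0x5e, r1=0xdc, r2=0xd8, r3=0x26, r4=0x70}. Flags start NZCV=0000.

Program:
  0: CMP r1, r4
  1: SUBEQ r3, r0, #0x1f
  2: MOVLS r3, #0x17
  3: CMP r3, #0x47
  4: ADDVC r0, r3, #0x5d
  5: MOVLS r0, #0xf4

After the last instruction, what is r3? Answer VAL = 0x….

VAL = 0x26

0: ✓ CMP  NZCV=0011
1: · SUBEQ
2: · MOVLS
3: ✓ CMP  NZCV=1000
4: ✓ ADDVC  r0←0x83
5: ✓ MOVLS  r0←0xf4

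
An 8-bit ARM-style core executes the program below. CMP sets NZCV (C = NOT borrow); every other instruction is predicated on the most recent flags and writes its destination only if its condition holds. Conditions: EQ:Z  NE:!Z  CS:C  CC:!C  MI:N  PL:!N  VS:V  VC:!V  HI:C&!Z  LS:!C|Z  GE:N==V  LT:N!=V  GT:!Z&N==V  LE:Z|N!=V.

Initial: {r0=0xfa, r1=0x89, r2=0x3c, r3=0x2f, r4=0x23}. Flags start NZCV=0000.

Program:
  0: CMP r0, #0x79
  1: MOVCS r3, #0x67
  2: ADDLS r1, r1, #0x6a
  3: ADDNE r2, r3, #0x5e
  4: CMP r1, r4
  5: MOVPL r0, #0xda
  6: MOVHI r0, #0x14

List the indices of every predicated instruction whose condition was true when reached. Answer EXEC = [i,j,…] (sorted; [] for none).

[0] flags=1010 → (cmp)
[1] flags=1010 CS?T → r3=0x67
[2] flags=1010 LS?F → skip
[3] flags=1010 NE?T → r2=0xc5
[4] flags=0011 → (cmp)
[5] flags=0011 PL?T → r0=0xda
[6] flags=0011 HI?T → r0=0x14

EXEC = [1,3,5,6]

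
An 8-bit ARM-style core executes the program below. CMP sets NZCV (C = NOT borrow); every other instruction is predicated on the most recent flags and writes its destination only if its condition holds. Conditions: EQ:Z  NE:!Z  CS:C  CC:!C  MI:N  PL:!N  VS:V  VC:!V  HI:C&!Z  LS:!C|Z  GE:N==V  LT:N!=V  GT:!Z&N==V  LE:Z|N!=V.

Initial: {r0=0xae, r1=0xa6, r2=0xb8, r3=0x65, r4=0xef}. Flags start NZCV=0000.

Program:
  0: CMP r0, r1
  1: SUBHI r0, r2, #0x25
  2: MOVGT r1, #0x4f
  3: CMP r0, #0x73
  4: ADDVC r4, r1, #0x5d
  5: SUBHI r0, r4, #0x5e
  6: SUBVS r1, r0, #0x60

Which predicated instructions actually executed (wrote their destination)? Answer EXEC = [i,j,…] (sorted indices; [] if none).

[0] flags=0010 → (cmp)
[1] flags=0010 HI?T → r0=0x93
[2] flags=0010 GT?T → r1=0x4f
[3] flags=0011 → (cmp)
[4] flags=0011 VC?F → skip
[5] flags=0011 HI?T → r0=0x91
[6] flags=0011 VS?T → r1=0x31

EXEC = [1,2,5,6]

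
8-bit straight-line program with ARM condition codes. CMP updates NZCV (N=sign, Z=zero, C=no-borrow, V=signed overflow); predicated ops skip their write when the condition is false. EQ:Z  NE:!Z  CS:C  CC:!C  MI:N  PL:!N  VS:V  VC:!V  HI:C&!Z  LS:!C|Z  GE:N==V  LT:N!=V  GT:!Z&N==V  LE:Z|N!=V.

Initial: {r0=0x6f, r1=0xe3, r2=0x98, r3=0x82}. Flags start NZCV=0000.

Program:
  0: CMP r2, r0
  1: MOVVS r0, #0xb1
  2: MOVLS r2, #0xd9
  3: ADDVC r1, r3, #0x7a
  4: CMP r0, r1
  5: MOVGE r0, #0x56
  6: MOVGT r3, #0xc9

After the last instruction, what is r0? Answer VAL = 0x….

VAL = 0xb1

0: ✓ CMP  NZCV=0011
1: ✓ MOVVS  r0←0xb1
2: · MOVLS
3: · ADDVC
4: ✓ CMP  NZCV=1000
5: · MOVGE
6: · MOVGT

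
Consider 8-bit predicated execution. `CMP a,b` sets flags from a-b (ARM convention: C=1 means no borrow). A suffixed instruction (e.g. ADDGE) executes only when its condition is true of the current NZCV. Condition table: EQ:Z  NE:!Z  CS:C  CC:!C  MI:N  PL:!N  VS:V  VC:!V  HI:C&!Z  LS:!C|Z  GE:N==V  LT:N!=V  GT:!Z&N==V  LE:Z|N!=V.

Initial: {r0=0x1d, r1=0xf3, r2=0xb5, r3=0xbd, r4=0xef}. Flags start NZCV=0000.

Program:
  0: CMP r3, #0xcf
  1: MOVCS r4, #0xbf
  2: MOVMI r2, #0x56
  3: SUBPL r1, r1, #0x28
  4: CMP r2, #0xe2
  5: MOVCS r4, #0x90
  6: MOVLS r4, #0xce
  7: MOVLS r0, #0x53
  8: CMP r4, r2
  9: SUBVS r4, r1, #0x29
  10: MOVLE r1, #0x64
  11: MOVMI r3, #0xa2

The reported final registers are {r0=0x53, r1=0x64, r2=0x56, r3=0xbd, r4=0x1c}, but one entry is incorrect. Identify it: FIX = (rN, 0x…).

FIX = (r4, 0xca)

0: ✓ CMP  NZCV=1000
1: · MOVCS
2: ✓ MOVMI  r2←0x56
3: · SUBPL
4: ✓ CMP  NZCV=0000
5: · MOVCS
6: ✓ MOVLS  r4←0xce
7: ✓ MOVLS  r0←0x53
8: ✓ CMP  NZCV=0011
9: ✓ SUBVS  r4←0xca
10: ✓ MOVLE  r1←0x64
11: · MOVMI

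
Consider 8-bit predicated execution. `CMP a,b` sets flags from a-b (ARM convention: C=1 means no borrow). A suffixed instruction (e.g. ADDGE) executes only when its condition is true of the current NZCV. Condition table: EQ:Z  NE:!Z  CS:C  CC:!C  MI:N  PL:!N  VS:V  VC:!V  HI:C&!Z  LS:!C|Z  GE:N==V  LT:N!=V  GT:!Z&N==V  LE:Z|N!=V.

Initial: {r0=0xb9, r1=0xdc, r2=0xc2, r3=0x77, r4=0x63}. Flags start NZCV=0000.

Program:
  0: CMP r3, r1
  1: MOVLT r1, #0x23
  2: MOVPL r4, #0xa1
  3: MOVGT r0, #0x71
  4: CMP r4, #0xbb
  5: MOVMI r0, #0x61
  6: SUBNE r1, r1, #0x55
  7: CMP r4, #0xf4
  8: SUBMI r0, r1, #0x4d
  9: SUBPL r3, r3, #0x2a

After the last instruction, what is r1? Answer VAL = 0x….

VAL = 0x87

0: ✓ CMP  NZCV=1001
1: · MOVLT
2: · MOVPL
3: ✓ MOVGT  r0←0x71
4: ✓ CMP  NZCV=1001
5: ✓ MOVMI  r0←0x61
6: ✓ SUBNE  r1←0x87
7: ✓ CMP  NZCV=0000
8: · SUBMI
9: ✓ SUBPL  r3←0x4d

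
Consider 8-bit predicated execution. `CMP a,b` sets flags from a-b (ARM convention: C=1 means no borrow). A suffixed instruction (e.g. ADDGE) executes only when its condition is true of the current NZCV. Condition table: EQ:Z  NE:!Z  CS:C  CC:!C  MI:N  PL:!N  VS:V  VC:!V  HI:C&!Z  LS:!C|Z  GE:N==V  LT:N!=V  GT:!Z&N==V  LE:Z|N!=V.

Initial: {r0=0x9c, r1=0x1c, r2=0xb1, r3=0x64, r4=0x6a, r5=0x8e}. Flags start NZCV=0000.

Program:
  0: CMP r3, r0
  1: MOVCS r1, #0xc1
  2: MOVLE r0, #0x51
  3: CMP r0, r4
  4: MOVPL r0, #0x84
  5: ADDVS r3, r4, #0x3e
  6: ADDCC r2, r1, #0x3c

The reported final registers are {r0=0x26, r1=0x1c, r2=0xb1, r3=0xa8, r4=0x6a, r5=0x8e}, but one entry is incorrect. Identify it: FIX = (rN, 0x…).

FIX = (r0, 0x84)

[0] flags=1001 → (cmp)
[1] flags=1001 CS?F → skip
[2] flags=1001 LE?F → skip
[3] flags=0011 → (cmp)
[4] flags=0011 PL?T → r0=0x84
[5] flags=0011 VS?T → r3=0xa8
[6] flags=0011 CC?F → skip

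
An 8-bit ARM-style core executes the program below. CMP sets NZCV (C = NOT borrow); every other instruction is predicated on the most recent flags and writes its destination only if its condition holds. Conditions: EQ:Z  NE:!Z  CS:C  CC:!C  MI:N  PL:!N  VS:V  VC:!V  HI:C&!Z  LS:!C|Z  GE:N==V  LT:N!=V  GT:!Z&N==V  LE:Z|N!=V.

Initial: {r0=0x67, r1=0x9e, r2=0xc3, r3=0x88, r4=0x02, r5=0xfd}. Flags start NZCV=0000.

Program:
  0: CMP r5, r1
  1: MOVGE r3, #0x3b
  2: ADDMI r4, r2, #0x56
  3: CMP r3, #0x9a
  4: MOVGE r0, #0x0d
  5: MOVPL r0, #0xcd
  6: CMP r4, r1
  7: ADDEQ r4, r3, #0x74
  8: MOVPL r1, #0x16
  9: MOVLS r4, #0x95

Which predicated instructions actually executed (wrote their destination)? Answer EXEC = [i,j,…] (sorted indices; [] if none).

0: ✓ CMP  NZCV=0010
1: ✓ MOVGE  r3←0x3b
2: · ADDMI
3: ✓ CMP  NZCV=1001
4: ✓ MOVGE  r0←0x0d
5: · MOVPL
6: ✓ CMP  NZCV=0000
7: · ADDEQ
8: ✓ MOVPL  r1←0x16
9: ✓ MOVLS  r4←0x95

EXEC = [1,4,8,9]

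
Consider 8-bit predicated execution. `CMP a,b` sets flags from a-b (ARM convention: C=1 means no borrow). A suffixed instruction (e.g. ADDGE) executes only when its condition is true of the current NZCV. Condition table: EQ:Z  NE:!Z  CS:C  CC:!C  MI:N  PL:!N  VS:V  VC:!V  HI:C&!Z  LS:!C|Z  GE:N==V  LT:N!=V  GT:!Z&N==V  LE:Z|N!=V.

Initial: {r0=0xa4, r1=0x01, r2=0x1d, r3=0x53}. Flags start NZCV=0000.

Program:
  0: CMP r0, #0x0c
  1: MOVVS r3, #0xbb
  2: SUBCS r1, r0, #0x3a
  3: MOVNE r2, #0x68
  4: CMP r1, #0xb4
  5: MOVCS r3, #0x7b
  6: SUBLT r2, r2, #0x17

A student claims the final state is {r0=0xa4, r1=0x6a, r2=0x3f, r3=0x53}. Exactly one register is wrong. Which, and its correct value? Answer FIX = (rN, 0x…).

0: ✓ CMP  NZCV=1010
1: · MOVVS
2: ✓ SUBCS  r1←0x6a
3: ✓ MOVNE  r2←0x68
4: ✓ CMP  NZCV=1001
5: · MOVCS
6: · SUBLT

FIX = (r2, 0x68)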